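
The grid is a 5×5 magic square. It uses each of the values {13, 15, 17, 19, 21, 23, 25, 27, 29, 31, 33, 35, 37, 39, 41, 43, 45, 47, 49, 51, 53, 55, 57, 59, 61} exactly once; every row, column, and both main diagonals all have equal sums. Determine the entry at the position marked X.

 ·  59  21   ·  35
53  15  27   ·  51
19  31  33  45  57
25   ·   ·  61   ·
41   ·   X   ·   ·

55

The 25 entries sum to 925, so each line sums to 925/5 = 185.
Row 2 needs 185; the known cells sum to 146, so (2,4) = 39.
Column 1 needs 185; the known cells sum to 138, so (1,1) = 47.
Using main diagonal: 47 + 15 + 33 + 61 + ? → (5,5) = 185 − 156 = 29.
Using anti-diagonal: 35 + 39 + 33 + 41 + ? → (4,2) = 185 − 148 = 37.
Row 1 needs 185; the known cells sum to 162, so (1,4) = 23.
Column 2 needs 185; the known cells sum to 142, so (5,2) = 43.
Column 4: 23 + 39 + 45 + 61 + ? = 185, so (5,4) = 17.
Column 5 must total 185; the given cells sum to 172, so (4,5) = 13.
Row 4: 25 + 37 + 61 + 13 + ? = 185, so (4,3) = 49.
The remaining cell in row 5 is (5,3) = 185 − 130 = 55.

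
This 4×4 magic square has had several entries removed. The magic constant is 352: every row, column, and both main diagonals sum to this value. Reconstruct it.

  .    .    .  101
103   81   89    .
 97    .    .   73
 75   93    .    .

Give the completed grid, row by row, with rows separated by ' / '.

77 91 83 101 / 103 81 89 79 / 97 87 95 73 / 75 93 85 99

Row 2: 103 + 81 + 89 + ? = 352, so (2,4) = 79.
Column 1: 103 + 97 + 75 + ? = 352, so (1,1) = 77.
From column 4, 352 − (101 + 79 + 73) gives (4,4) = 99.
From main diagonal, 352 − (77 + 81 + 99) gives (3,3) = 95.
Anti-diagonal must total 352; the given cells sum to 265, so (3,2) = 87.
Using row 4: 75 + 93 + 99 + ? → (4,3) = 352 − 267 = 85.
From column 2, 352 − (81 + 87 + 93) gives (1,2) = 91.
Column 3 must total 352; the given cells sum to 269, so (1,3) = 83.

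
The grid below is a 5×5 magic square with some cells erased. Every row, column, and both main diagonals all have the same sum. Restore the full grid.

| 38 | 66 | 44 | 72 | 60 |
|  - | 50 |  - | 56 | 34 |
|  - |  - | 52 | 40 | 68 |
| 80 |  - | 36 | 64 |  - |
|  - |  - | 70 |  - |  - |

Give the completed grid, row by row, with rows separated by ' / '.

38 66 44 72 60 / 62 50 78 56 34 / 46 74 52 40 68 / 80 58 36 64 42 / 54 32 70 48 76

Row 1 is already complete: 38 + 66 + 44 + 72 + 60 = 280, so that is the magic constant.
Column 3 must total 280; the given cells sum to 202, so (2,3) = 78.
Column 4 must total 280; the given cells sum to 232, so (5,4) = 48.
From main diagonal, 280 − (38 + 50 + 52 + 64) gives (5,5) = 76.
The remaining cell in row 2 is (2,1) = 280 − 218 = 62.
Using column 5: 60 + 34 + 68 + 76 + ? → (4,5) = 280 − 238 = 42.
Using row 4: 80 + 36 + 64 + 42 + ? → (4,2) = 280 − 222 = 58.
Anti-diagonal must total 280; the given cells sum to 226, so (5,1) = 54.
Row 5 needs 280; the known cells sum to 248, so (5,2) = 32.
Column 1: 38 + 62 + 80 + 54 + ? = 280, so (3,1) = 46.
Column 2 must total 280; the given cells sum to 206, so (3,2) = 74.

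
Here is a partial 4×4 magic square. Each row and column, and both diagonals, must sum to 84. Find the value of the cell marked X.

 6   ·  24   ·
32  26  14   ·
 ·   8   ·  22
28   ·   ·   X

Row 2 needs 84; the known cells sum to 72, so (2,4) = 12.
Column 1: 6 + 32 + 28 + ? = 84, so (3,1) = 18.
From anti-diagonal, 84 − (14 + 8 + 28) gives (1,4) = 34.
Row 1 needs 84; the known cells sum to 64, so (1,2) = 20.
Row 3 needs 84; the known cells sum to 48, so (3,3) = 36.
The remaining cell in column 2 is (4,2) = 84 − 54 = 30.
Column 3 needs 84; the known cells sum to 74, so (4,3) = 10.
The remaining cell in column 4 is (4,4) = 84 − 68 = 16.

16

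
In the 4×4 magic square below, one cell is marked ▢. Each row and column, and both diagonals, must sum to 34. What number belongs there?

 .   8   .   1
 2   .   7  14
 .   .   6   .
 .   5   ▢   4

9

Using row 2: 2 + 7 + 14 + ? → (2,2) = 34 − 23 = 11.
Column 2 needs 34; the known cells sum to 24, so (3,2) = 10.
Column 4 needs 34; the known cells sum to 19, so (3,4) = 15.
Main diagonal: 11 + 6 + 4 + ? = 34, so (1,1) = 13.
The remaining cell in anti-diagonal is (4,1) = 34 − 18 = 16.
Using row 1: 13 + 8 + 1 + ? → (1,3) = 34 − 22 = 12.
Using row 3: 10 + 6 + 15 + ? → (3,1) = 34 − 31 = 3.
Row 4 needs 34; the known cells sum to 25, so (4,3) = 9.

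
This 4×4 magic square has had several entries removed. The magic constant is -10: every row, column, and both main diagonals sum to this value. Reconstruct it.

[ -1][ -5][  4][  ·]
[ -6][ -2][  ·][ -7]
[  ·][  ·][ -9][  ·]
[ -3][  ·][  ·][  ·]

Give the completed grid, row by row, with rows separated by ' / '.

-1 -5 4 -8 / -6 -2 5 -7 / 0 -4 -9 3 / -3 1 -10 2

Row 1: -1 + (-5) + 4 + ? = -10, so (1,4) = -8.
Using row 2: -6 + (-2) + (-7) + ? → (2,3) = -10 − (-15) = 5.
Using column 1: -1 + (-6) + (-3) + ? → (3,1) = -10 − (-10) = 0.
From column 3, -10 − (4 + 5 + (-9)) gives (4,3) = -10.
Main diagonal needs -10; the known cells sum to -12, so (4,4) = 2.
Anti-diagonal: -8 + 5 + (-3) + ? = -10, so (3,2) = -4.
Using row 3: 0 + (-4) + (-9) + ? → (3,4) = -10 − (-13) = 3.
The remaining cell in row 4 is (4,2) = -10 − (-11) = 1.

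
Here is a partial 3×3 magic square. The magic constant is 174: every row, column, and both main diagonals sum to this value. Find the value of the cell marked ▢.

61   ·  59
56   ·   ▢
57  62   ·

60

The remaining cell in row 1 is (1,2) = 174 − 120 = 54.
The remaining cell in row 3 is (3,3) = 174 − 119 = 55.
Column 2 must total 174; the given cells sum to 116, so (2,2) = 58.
Column 3 must total 174; the given cells sum to 114, so (2,3) = 60.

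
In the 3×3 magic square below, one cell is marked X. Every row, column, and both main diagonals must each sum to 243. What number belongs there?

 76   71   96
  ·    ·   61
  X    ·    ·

Column 3 must total 243; the given cells sum to 157, so (3,3) = 86.
Using main diagonal: 76 + 86 + ? → (2,2) = 243 − 162 = 81.
From anti-diagonal, 243 − (96 + 81) gives (3,1) = 66.

66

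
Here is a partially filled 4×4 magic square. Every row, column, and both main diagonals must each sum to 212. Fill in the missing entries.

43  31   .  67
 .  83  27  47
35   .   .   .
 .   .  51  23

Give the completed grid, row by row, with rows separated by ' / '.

The remaining cell in row 1 is (1,3) = 212 − 141 = 71.
The remaining cell in row 2 is (2,1) = 212 − 157 = 55.
Using column 1: 43 + 55 + 35 + ? → (4,1) = 212 − 133 = 79.
Column 3: 71 + 27 + 51 + ? = 212, so (3,3) = 63.
The remaining cell in column 4 is (3,4) = 212 − 137 = 75.
The remaining cell in anti-diagonal is (3,2) = 212 − 173 = 39.
From row 4, 212 − (79 + 51 + 23) gives (4,2) = 59.

43 31 71 67 / 55 83 27 47 / 35 39 63 75 / 79 59 51 23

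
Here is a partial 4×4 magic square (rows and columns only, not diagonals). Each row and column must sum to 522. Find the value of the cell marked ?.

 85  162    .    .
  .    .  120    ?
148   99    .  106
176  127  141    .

155

Row 3 must total 522; the given cells sum to 353, so (3,3) = 169.
Row 4 must total 522; the given cells sum to 444, so (4,4) = 78.
Column 1: 85 + 148 + 176 + ? = 522, so (2,1) = 113.
The remaining cell in column 2 is (2,2) = 522 − 388 = 134.
Column 3: 120 + 169 + 141 + ? = 522, so (1,3) = 92.
Row 1 needs 522; the known cells sum to 339, so (1,4) = 183.
Using row 2: 113 + 134 + 120 + ? → (2,4) = 522 − 367 = 155.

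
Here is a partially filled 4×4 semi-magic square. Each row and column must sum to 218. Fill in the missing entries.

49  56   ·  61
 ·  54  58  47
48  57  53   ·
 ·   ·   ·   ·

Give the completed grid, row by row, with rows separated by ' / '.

49 56 52 61 / 59 54 58 47 / 48 57 53 60 / 62 51 55 50

Using row 1: 49 + 56 + 61 + ? → (1,3) = 218 − 166 = 52.
Using row 2: 54 + 58 + 47 + ? → (2,1) = 218 − 159 = 59.
Row 3 must total 218; the given cells sum to 158, so (3,4) = 60.
Column 1 needs 218; the known cells sum to 156, so (4,1) = 62.
Column 2: 56 + 54 + 57 + ? = 218, so (4,2) = 51.
Column 3: 52 + 58 + 53 + ? = 218, so (4,3) = 55.
Column 4 must total 218; the given cells sum to 168, so (4,4) = 50.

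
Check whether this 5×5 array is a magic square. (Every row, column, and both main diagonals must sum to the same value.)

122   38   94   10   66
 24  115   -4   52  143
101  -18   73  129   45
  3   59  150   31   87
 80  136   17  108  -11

Yes

Row 1: 122 + 38 + 94 + 10 + 66 = 330.
Row 2: 24 + 115 + (-4) + 52 + 143 = 330.
Row 3: 101 + (-18) + 73 + 129 + 45 = 330.
Row 4: 3 + 59 + 150 + 31 + 87 = 330.
Row 5: 80 + 136 + 17 + 108 + (-11) = 330.
Column 1: 122 + 24 + 101 + 3 + 80 = 330.
Column 2: 38 + 115 + (-18) + 59 + 136 = 330.
Column 3: 94 + (-4) + 73 + 150 + 17 = 330.
Column 4: 10 + 52 + 129 + 31 + 108 = 330.
Column 5: 66 + 143 + 45 + 87 + (-11) = 330.
Main diagonal: 122 + 115 + 73 + 31 + (-11) = 330.
Anti-diagonal: 66 + 52 + 73 + 59 + 80 = 330.
All lines sum to 330.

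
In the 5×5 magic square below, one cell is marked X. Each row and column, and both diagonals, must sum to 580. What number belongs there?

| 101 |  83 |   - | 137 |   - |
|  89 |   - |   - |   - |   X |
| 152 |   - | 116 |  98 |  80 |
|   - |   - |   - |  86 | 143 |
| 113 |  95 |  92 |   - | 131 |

107

Using row 3: 152 + 116 + 98 + 80 + ? → (3,2) = 580 − 446 = 134.
Row 5 needs 580; the known cells sum to 431, so (5,4) = 149.
Using column 1: 101 + 89 + 152 + 113 + ? → (4,1) = 580 − 455 = 125.
From column 4, 580 − (137 + 98 + 86 + 149) gives (2,4) = 110.
Using main diagonal: 101 + 116 + 86 + 131 + ? → (2,2) = 580 − 434 = 146.
From column 2, 580 − (83 + 146 + 134 + 95) gives (4,2) = 122.
Anti-diagonal: 110 + 116 + 122 + 113 + ? = 580, so (1,5) = 119.
Row 1: 101 + 83 + 137 + 119 + ? = 580, so (1,3) = 140.
Row 4: 125 + 122 + 86 + 143 + ? = 580, so (4,3) = 104.
From column 3, 580 − (140 + 116 + 104 + 92) gives (2,3) = 128.
Column 5 needs 580; the known cells sum to 473, so (2,5) = 107.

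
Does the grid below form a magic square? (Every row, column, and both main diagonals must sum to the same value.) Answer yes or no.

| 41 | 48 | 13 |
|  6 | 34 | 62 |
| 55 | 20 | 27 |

Row 1: 41 + 48 + 13 = 102.
Row 2: 6 + 34 + 62 = 102.
Row 3: 55 + 20 + 27 = 102.
Column 1: 41 + 6 + 55 = 102.
Column 2: 48 + 34 + 20 = 102.
Column 3: 13 + 62 + 27 = 102.
Main diagonal: 41 + 34 + 27 = 102.
Anti-diagonal: 13 + 34 + 55 = 102.
All lines sum to 102.

Yes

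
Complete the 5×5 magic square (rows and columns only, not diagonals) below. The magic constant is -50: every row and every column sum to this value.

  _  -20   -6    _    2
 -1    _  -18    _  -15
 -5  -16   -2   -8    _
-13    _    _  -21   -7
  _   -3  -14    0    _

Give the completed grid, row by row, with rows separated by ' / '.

Using row 3: -5 + (-16) + (-2) + (-8) + ? → (3,5) = -50 − (-31) = -19.
Column 3: -6 + (-18) + (-2) + (-14) + ? = -50, so (4,3) = -10.
Column 5 must total -50; the given cells sum to -39, so (5,5) = -11.
Row 4 needs -50; the known cells sum to -51, so (4,2) = 1.
From row 5, -50 − (-3 + (-14) + 0 + (-11)) gives (5,1) = -22.
Column 1 needs -50; the known cells sum to -41, so (1,1) = -9.
The remaining cell in column 2 is (2,2) = -50 − (-38) = -12.
Row 1 must total -50; the given cells sum to -33, so (1,4) = -17.
Row 2 must total -50; the given cells sum to -46, so (2,4) = -4.

-9 -20 -6 -17 2 / -1 -12 -18 -4 -15 / -5 -16 -2 -8 -19 / -13 1 -10 -21 -7 / -22 -3 -14 0 -11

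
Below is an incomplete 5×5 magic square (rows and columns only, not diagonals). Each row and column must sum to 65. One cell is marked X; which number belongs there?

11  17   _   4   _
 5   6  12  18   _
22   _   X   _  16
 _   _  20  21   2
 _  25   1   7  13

From row 2, 65 − (5 + 6 + 12 + 18) gives (2,5) = 24.
Using row 5: 25 + 1 + 7 + 13 + ? → (5,1) = 65 − 46 = 19.
The remaining cell in column 1 is (4,1) = 65 − 57 = 8.
Column 4: 4 + 18 + 21 + 7 + ? = 65, so (3,4) = 15.
The remaining cell in column 5 is (1,5) = 65 − 55 = 10.
Using row 1: 11 + 17 + 4 + 10 + ? → (1,3) = 65 − 42 = 23.
Using row 4: 8 + 20 + 21 + 2 + ? → (4,2) = 65 − 51 = 14.
Column 2 needs 65; the known cells sum to 62, so (3,2) = 3.
Column 3 needs 65; the known cells sum to 56, so (3,3) = 9.

9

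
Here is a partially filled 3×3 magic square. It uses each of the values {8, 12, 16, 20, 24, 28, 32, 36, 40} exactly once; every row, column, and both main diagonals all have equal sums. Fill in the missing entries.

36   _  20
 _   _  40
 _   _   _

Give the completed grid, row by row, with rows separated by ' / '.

The 9 entries sum to 216, so each line sums to 216/3 = 72.
From row 1, 72 − (36 + 20) gives (1,2) = 16.
From column 3, 72 − (20 + 40) gives (3,3) = 12.
From main diagonal, 72 − (36 + 12) gives (2,2) = 24.
Anti-diagonal must total 72; the given cells sum to 44, so (3,1) = 28.
Row 2: 24 + 40 + ? = 72, so (2,1) = 8.
The remaining cell in row 3 is (3,2) = 72 − 40 = 32.

36 16 20 / 8 24 40 / 28 32 12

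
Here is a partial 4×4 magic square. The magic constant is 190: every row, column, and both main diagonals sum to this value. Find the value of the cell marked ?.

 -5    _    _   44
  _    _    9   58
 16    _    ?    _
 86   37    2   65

From column 1, 190 − (-5 + 16 + 86) gives (2,1) = 93.
Column 4 needs 190; the known cells sum to 167, so (3,4) = 23.
From anti-diagonal, 190 − (44 + 9 + 86) gives (3,2) = 51.
Using row 2: 93 + 9 + 58 + ? → (2,2) = 190 − 160 = 30.
From row 3, 190 − (16 + 51 + 23) gives (3,3) = 100.

100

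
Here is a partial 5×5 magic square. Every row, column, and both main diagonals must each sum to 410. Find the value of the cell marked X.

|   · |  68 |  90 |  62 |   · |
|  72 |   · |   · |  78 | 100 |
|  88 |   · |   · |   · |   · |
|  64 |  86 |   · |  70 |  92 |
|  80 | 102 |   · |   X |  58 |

96

Row 4: 64 + 86 + 70 + 92 + ? = 410, so (4,3) = 98.
The remaining cell in column 1 is (1,1) = 410 − 304 = 106.
Row 1: 106 + 68 + 90 + 62 + ? = 410, so (1,5) = 84.
The remaining cell in column 5 is (3,5) = 410 − 334 = 76.
From anti-diagonal, 410 − (84 + 78 + 86 + 80) gives (3,3) = 82.
From main diagonal, 410 − (106 + 82 + 70 + 58) gives (2,2) = 94.
From row 2, 410 − (72 + 94 + 78 + 100) gives (2,3) = 66.
From column 2, 410 − (68 + 94 + 86 + 102) gives (3,2) = 60.
From column 3, 410 − (90 + 66 + 82 + 98) gives (5,3) = 74.
Row 3 needs 410; the known cells sum to 306, so (3,4) = 104.
From row 5, 410 − (80 + 102 + 74 + 58) gives (5,4) = 96.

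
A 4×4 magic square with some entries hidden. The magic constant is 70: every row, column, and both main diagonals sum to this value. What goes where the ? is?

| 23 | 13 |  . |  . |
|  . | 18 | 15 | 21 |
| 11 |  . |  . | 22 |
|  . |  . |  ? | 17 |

Row 2 needs 70; the known cells sum to 54, so (2,1) = 16.
Column 1 must total 70; the given cells sum to 50, so (4,1) = 20.
Using column 4: 21 + 22 + 17 + ? → (1,4) = 70 − 60 = 10.
Main diagonal must total 70; the given cells sum to 58, so (3,3) = 12.
The remaining cell in anti-diagonal is (3,2) = 70 − 45 = 25.
Row 1: 23 + 13 + 10 + ? = 70, so (1,3) = 24.
The remaining cell in column 2 is (4,2) = 70 − 56 = 14.
Using column 3: 24 + 15 + 12 + ? → (4,3) = 70 − 51 = 19.

19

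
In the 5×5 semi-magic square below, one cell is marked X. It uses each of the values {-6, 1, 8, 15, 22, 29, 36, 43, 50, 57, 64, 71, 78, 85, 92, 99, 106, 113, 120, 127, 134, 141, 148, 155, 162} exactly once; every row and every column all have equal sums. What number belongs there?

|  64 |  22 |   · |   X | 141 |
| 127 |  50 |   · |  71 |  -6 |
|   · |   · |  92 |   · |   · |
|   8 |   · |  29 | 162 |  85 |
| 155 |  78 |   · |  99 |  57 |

43

The 25 entries sum to 1950, so each line sums to 1950/5 = 390.
Using row 2: 127 + 50 + 71 + (-6) + ? → (2,3) = 390 − 242 = 148.
Using row 4: 8 + 29 + 162 + 85 + ? → (4,2) = 390 − 284 = 106.
Row 5: 155 + 78 + 99 + 57 + ? = 390, so (5,3) = 1.
From column 1, 390 − (64 + 127 + 8 + 155) gives (3,1) = 36.
Column 2 must total 390; the given cells sum to 256, so (3,2) = 134.
Column 3 must total 390; the given cells sum to 270, so (1,3) = 120.
Column 5: 141 + (-6) + 85 + 57 + ? = 390, so (3,5) = 113.
Row 1: 64 + 22 + 120 + 141 + ? = 390, so (1,4) = 43.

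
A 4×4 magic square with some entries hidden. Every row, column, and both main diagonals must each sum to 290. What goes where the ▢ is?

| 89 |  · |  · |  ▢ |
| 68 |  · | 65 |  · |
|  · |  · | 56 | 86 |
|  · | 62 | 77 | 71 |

Row 4 needs 290; the known cells sum to 210, so (4,1) = 80.
Column 1: 89 + 68 + 80 + ? = 290, so (3,1) = 53.
From column 3, 290 − (65 + 56 + 77) gives (1,3) = 92.
Main diagonal: 89 + 56 + 71 + ? = 290, so (2,2) = 74.
The remaining cell in row 2 is (2,4) = 290 − 207 = 83.
The remaining cell in row 3 is (3,2) = 290 − 195 = 95.
Column 2: 74 + 95 + 62 + ? = 290, so (1,2) = 59.
Column 4 needs 290; the known cells sum to 240, so (1,4) = 50.

50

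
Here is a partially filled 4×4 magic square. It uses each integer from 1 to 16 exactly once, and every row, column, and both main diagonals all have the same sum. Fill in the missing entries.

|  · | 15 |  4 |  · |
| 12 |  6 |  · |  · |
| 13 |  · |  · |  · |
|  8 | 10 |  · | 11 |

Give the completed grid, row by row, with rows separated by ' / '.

The entries are 1 through 16, which sum to 136, so each line sums to 136/4 = 34.
Row 4 must total 34; the given cells sum to 29, so (4,3) = 5.
Column 1 needs 34; the known cells sum to 33, so (1,1) = 1.
Column 2: 15 + 6 + 10 + ? = 34, so (3,2) = 3.
Main diagonal: 1 + 6 + 11 + ? = 34, so (3,3) = 16.
The remaining cell in row 1 is (1,4) = 34 − 20 = 14.
Using row 3: 13 + 3 + 16 + ? → (3,4) = 34 − 32 = 2.
From column 3, 34 − (4 + 16 + 5) gives (2,3) = 9.
Using column 4: 14 + 2 + 11 + ? → (2,4) = 34 − 27 = 7.

1 15 4 14 / 12 6 9 7 / 13 3 16 2 / 8 10 5 11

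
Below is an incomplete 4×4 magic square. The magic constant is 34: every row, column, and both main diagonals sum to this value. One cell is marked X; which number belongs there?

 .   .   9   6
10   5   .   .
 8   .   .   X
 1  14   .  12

13

Row 4 needs 34; the known cells sum to 27, so (4,3) = 7.
From column 1, 34 − (10 + 8 + 1) gives (1,1) = 15.
Main diagonal needs 34; the known cells sum to 32, so (3,3) = 2.
Using row 1: 15 + 9 + 6 + ? → (1,2) = 34 − 30 = 4.
Column 2 must total 34; the given cells sum to 23, so (3,2) = 11.
The remaining cell in column 3 is (2,3) = 34 − 18 = 16.
Using row 2: 10 + 5 + 16 + ? → (2,4) = 34 − 31 = 3.
From row 3, 34 − (8 + 11 + 2) gives (3,4) = 13.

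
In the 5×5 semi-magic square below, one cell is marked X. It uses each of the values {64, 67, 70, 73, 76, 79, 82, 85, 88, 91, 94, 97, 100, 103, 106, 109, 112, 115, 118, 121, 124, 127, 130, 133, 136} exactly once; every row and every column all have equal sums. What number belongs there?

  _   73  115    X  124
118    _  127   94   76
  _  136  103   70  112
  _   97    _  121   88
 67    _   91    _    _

The 25 entries sum to 2500, so each line sums to 2500/5 = 500.
The remaining cell in row 2 is (2,2) = 500 − 415 = 85.
Row 3 must total 500; the given cells sum to 421, so (3,1) = 79.
Column 2: 73 + 85 + 136 + 97 + ? = 500, so (5,2) = 109.
Using column 3: 115 + 127 + 103 + 91 + ? → (4,3) = 500 − 436 = 64.
Column 5 must total 500; the given cells sum to 400, so (5,5) = 100.
Using row 4: 97 + 64 + 121 + 88 + ? → (4,1) = 500 − 370 = 130.
Using row 5: 67 + 109 + 91 + 100 + ? → (5,4) = 500 − 367 = 133.
The remaining cell in column 1 is (1,1) = 500 − 394 = 106.
Column 4 needs 500; the known cells sum to 418, so (1,4) = 82.

82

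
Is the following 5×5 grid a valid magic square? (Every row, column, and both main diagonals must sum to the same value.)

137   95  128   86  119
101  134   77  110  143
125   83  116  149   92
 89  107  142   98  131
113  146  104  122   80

Row 1: 137 + 95 + 128 + 86 + 119 = 565.
Row 2: 101 + 134 + 77 + 110 + 143 = 565.
Row 3: 125 + 83 + 116 + 149 + 92 = 565.
Row 4: 89 + 107 + 142 + 98 + 131 = 567.
Row 5: 113 + 146 + 104 + 122 + 80 = 565.
Column 1: 137 + 101 + 125 + 89 + 113 = 565.
Column 2: 95 + 134 + 83 + 107 + 146 = 565.
Column 3: 128 + 77 + 116 + 142 + 104 = 567.
Column 4: 86 + 110 + 149 + 98 + 122 = 565.
Column 5: 119 + 143 + 92 + 131 + 80 = 565.
Main diagonal: 137 + 134 + 116 + 98 + 80 = 565.
Anti-diagonal: 119 + 110 + 116 + 107 + 113 = 565.

No — row 3 sums to 565 but column 3 sums to 567.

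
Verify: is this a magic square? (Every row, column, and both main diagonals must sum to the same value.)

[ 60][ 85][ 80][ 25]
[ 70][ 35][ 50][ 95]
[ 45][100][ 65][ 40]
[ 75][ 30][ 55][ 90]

Row 1: 60 + 85 + 80 + 25 = 250.
Row 2: 70 + 35 + 50 + 95 = 250.
Row 3: 45 + 100 + 65 + 40 = 250.
Row 4: 75 + 30 + 55 + 90 = 250.
Column 1: 60 + 70 + 45 + 75 = 250.
Column 2: 85 + 35 + 100 + 30 = 250.
Column 3: 80 + 50 + 65 + 55 = 250.
Column 4: 25 + 95 + 40 + 90 = 250.
Main diagonal: 60 + 35 + 65 + 90 = 250.
Anti-diagonal: 25 + 50 + 100 + 75 = 250.
All lines sum to 250.

Yes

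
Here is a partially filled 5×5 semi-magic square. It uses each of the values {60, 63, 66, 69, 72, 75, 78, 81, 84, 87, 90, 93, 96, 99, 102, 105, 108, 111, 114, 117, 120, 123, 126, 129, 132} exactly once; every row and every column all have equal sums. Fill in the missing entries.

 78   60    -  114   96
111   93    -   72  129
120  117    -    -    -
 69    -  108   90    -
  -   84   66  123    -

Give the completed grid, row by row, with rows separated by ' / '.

The 25 entries sum to 2400, so each line sums to 2400/5 = 480.
Row 1 needs 480; the known cells sum to 348, so (1,3) = 132.
The remaining cell in row 2 is (2,3) = 480 − 405 = 75.
The remaining cell in column 1 is (5,1) = 480 − 378 = 102.
Using column 2: 60 + 93 + 117 + 84 + ? → (4,2) = 480 − 354 = 126.
Using column 3: 132 + 75 + 108 + 66 + ? → (3,3) = 480 − 381 = 99.
Using column 4: 114 + 72 + 90 + 123 + ? → (3,4) = 480 − 399 = 81.
The remaining cell in row 3 is (3,5) = 480 − 417 = 63.
Row 4 needs 480; the known cells sum to 393, so (4,5) = 87.
Using row 5: 102 + 84 + 66 + 123 + ? → (5,5) = 480 − 375 = 105.

78 60 132 114 96 / 111 93 75 72 129 / 120 117 99 81 63 / 69 126 108 90 87 / 102 84 66 123 105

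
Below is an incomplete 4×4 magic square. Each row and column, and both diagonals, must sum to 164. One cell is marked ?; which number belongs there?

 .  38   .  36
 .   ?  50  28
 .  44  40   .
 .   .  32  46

Column 3: 50 + 40 + 32 + ? = 164, so (1,3) = 42.
From column 4, 164 − (36 + 28 + 46) gives (3,4) = 54.
From anti-diagonal, 164 − (36 + 50 + 44) gives (4,1) = 34.
From row 1, 164 − (38 + 42 + 36) gives (1,1) = 48.
Row 3 needs 164; the known cells sum to 138, so (3,1) = 26.
The remaining cell in row 4 is (4,2) = 164 − 112 = 52.
Column 1 needs 164; the known cells sum to 108, so (2,1) = 56.
From column 2, 164 − (38 + 44 + 52) gives (2,2) = 30.

30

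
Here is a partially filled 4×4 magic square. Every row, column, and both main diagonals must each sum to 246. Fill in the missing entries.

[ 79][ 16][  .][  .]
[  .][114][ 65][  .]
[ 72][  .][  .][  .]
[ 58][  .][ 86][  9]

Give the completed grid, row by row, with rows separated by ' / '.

Using row 4: 58 + 86 + 9 + ? → (4,2) = 246 − 153 = 93.
From column 1, 246 − (79 + 72 + 58) gives (2,1) = 37.
Column 2 needs 246; the known cells sum to 223, so (3,2) = 23.
Using main diagonal: 79 + 114 + 9 + ? → (3,3) = 246 − 202 = 44.
Anti-diagonal must total 246; the given cells sum to 146, so (1,4) = 100.
The remaining cell in row 1 is (1,3) = 246 − 195 = 51.
Row 2 must total 246; the given cells sum to 216, so (2,4) = 30.
The remaining cell in row 3 is (3,4) = 246 − 139 = 107.

79 16 51 100 / 37 114 65 30 / 72 23 44 107 / 58 93 86 9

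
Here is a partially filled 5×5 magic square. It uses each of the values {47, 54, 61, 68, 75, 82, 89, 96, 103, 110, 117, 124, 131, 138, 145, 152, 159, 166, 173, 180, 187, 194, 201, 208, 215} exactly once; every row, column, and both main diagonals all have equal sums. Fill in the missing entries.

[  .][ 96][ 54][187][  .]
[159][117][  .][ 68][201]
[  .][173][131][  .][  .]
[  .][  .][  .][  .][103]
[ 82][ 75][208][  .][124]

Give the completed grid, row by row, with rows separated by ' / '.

138 96 54 187 180 / 159 117 110 68 201 / 215 173 131 89 47 / 61 194 152 145 103 / 82 75 208 166 124

The 25 entries sum to 3275, so each line sums to 3275/5 = 655.
Row 2: 159 + 117 + 68 + 201 + ? = 655, so (2,3) = 110.
From row 5, 655 − (82 + 75 + 208 + 124) gives (5,4) = 166.
Column 2 must total 655; the given cells sum to 461, so (4,2) = 194.
From column 3, 655 − (54 + 110 + 131 + 208) gives (4,3) = 152.
Anti-diagonal needs 655; the known cells sum to 475, so (1,5) = 180.
The remaining cell in row 1 is (1,1) = 655 − 517 = 138.
Column 5: 180 + 201 + 103 + 124 + ? = 655, so (3,5) = 47.
Main diagonal needs 655; the known cells sum to 510, so (4,4) = 145.
From row 4, 655 − (194 + 152 + 145 + 103) gives (4,1) = 61.
Column 1 must total 655; the given cells sum to 440, so (3,1) = 215.
The remaining cell in column 4 is (3,4) = 655 − 566 = 89.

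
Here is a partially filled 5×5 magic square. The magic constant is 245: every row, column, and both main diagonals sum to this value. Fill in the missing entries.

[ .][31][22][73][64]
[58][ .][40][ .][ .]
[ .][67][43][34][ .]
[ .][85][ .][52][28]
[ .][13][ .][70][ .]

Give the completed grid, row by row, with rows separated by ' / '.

55 31 22 73 64 / 58 49 40 16 82 / 76 67 43 34 25 / 19 85 61 52 28 / 37 13 79 70 46

Row 1: 31 + 22 + 73 + 64 + ? = 245, so (1,1) = 55.
From column 2, 245 − (31 + 67 + 85 + 13) gives (2,2) = 49.
Column 4: 73 + 34 + 52 + 70 + ? = 245, so (2,4) = 16.
The remaining cell in main diagonal is (5,5) = 245 − 199 = 46.
From anti-diagonal, 245 − (64 + 16 + 43 + 85) gives (5,1) = 37.
Row 2 needs 245; the known cells sum to 163, so (2,5) = 82.
Row 5 needs 245; the known cells sum to 166, so (5,3) = 79.
Column 3 needs 245; the known cells sum to 184, so (4,3) = 61.
Column 5 needs 245; the known cells sum to 220, so (3,5) = 25.
From row 3, 245 − (67 + 43 + 34 + 25) gives (3,1) = 76.
The remaining cell in row 4 is (4,1) = 245 − 226 = 19.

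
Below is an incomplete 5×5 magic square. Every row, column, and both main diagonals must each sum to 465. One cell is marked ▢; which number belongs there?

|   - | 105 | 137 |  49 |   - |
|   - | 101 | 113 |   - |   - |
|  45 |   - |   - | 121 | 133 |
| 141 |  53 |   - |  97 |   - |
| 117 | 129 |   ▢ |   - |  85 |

The remaining cell in column 2 is (3,2) = 465 − 388 = 77.
Row 3: 45 + 77 + 121 + 133 + ? = 465, so (3,3) = 89.
From main diagonal, 465 − (101 + 89 + 97 + 85) gives (1,1) = 93.
Row 1 needs 465; the known cells sum to 384, so (1,5) = 81.
From column 1, 465 − (93 + 45 + 141 + 117) gives (2,1) = 69.
Anti-diagonal needs 465; the known cells sum to 340, so (2,4) = 125.
Row 2 needs 465; the known cells sum to 408, so (2,5) = 57.
Column 4 needs 465; the known cells sum to 392, so (5,4) = 73.
Column 5 must total 465; the given cells sum to 356, so (4,5) = 109.
Row 4 must total 465; the given cells sum to 400, so (4,3) = 65.
Row 5: 117 + 129 + 73 + 85 + ? = 465, so (5,3) = 61.

61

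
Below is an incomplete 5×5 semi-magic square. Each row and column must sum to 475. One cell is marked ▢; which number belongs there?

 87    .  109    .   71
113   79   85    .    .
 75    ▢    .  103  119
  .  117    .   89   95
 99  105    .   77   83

The remaining cell in row 5 is (5,3) = 475 − 364 = 111.
Column 1: 87 + 113 + 75 + 99 + ? = 475, so (4,1) = 101.
Column 5 must total 475; the given cells sum to 368, so (2,5) = 107.
Row 2 needs 475; the known cells sum to 384, so (2,4) = 91.
Row 4 needs 475; the known cells sum to 402, so (4,3) = 73.
From column 3, 475 − (109 + 85 + 73 + 111) gives (3,3) = 97.
Column 4 needs 475; the known cells sum to 360, so (1,4) = 115.
Row 1 needs 475; the known cells sum to 382, so (1,2) = 93.
The remaining cell in row 3 is (3,2) = 475 − 394 = 81.

81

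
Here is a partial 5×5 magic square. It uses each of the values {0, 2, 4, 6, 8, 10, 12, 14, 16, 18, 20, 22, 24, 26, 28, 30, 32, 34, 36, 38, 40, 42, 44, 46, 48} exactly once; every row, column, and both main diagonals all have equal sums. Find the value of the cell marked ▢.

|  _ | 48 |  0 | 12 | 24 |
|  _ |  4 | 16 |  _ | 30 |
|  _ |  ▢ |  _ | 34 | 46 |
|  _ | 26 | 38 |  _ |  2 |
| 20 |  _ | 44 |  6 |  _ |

10

The 25 entries sum to 600, so each line sums to 600/5 = 120.
The remaining cell in row 1 is (1,1) = 120 − 84 = 36.
Column 3 needs 120; the known cells sum to 98, so (3,3) = 22.
Column 5 needs 120; the known cells sum to 102, so (5,5) = 18.
The remaining cell in main diagonal is (4,4) = 120 − 80 = 40.
Anti-diagonal needs 120; the known cells sum to 92, so (2,4) = 28.
From row 2, 120 − (4 + 16 + 28 + 30) gives (2,1) = 42.
Using row 4: 26 + 38 + 40 + 2 + ? → (4,1) = 120 − 106 = 14.
Row 5 needs 120; the known cells sum to 88, so (5,2) = 32.
From column 1, 120 − (36 + 42 + 14 + 20) gives (3,1) = 8.
The remaining cell in column 2 is (3,2) = 120 − 110 = 10.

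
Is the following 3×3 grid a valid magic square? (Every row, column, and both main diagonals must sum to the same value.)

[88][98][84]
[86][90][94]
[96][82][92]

Row 1: 88 + 98 + 84 = 270.
Row 2: 86 + 90 + 94 = 270.
Row 3: 96 + 82 + 92 = 270.
Column 1: 88 + 86 + 96 = 270.
Column 2: 98 + 90 + 82 = 270.
Column 3: 84 + 94 + 92 = 270.
Main diagonal: 88 + 90 + 92 = 270.
Anti-diagonal: 84 + 90 + 96 = 270.
All lines sum to 270.

Yes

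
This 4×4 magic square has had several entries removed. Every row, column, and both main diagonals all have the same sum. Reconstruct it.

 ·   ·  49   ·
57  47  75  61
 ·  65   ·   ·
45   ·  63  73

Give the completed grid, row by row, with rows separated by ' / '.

67 69 49 55 / 57 47 75 61 / 71 65 53 51 / 45 59 63 73

Row 2 is already complete: 57 + 47 + 75 + 61 = 240, so that is the magic constant.
The remaining cell in row 4 is (4,2) = 240 − 181 = 59.
Column 2 must total 240; the given cells sum to 171, so (1,2) = 69.
From column 3, 240 − (49 + 75 + 63) gives (3,3) = 53.
Main diagonal: 47 + 53 + 73 + ? = 240, so (1,1) = 67.
Anti-diagonal: 75 + 65 + 45 + ? = 240, so (1,4) = 55.
Column 1: 67 + 57 + 45 + ? = 240, so (3,1) = 71.
Column 4 must total 240; the given cells sum to 189, so (3,4) = 51.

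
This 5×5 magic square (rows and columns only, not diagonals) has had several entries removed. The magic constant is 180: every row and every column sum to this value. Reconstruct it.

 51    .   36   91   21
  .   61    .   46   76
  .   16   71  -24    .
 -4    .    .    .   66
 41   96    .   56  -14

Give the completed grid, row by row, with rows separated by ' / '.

The remaining cell in row 1 is (1,2) = 180 − 199 = -19.
From row 5, 180 − (41 + 96 + 56 + (-14)) gives (5,3) = 1.
The remaining cell in column 2 is (4,2) = 180 − 154 = 26.
Column 4: 91 + 46 + (-24) + 56 + ? = 180, so (4,4) = 11.
From column 5, 180 − (21 + 76 + 66 + (-14)) gives (3,5) = 31.
From row 3, 180 − (16 + 71 + (-24) + 31) gives (3,1) = 86.
The remaining cell in row 4 is (4,3) = 180 − 99 = 81.
From column 1, 180 − (51 + 86 + (-4) + 41) gives (2,1) = 6.
Using column 3: 36 + 71 + 81 + 1 + ? → (2,3) = 180 − 189 = -9.

51 -19 36 91 21 / 6 61 -9 46 76 / 86 16 71 -24 31 / -4 26 81 11 66 / 41 96 1 56 -14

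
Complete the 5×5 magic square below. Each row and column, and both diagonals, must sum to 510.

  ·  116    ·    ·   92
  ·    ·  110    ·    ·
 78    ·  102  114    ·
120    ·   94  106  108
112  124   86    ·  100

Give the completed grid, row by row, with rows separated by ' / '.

104 116 118 80 92 / 96 98 110 122 84 / 78 90 102 114 126 / 120 82 94 106 108 / 112 124 86 88 100

Row 4 needs 510; the known cells sum to 428, so (4,2) = 82.
Using row 5: 112 + 124 + 86 + 100 + ? → (5,4) = 510 − 422 = 88.
From column 3, 510 − (110 + 102 + 94 + 86) gives (1,3) = 118.
The remaining cell in anti-diagonal is (2,4) = 510 − 388 = 122.
From column 4, 510 − (122 + 114 + 106 + 88) gives (1,4) = 80.
Row 1: 116 + 118 + 80 + 92 + ? = 510, so (1,1) = 104.
The remaining cell in column 1 is (2,1) = 510 − 414 = 96.
From main diagonal, 510 − (104 + 102 + 106 + 100) gives (2,2) = 98.
Using row 2: 96 + 98 + 110 + 122 + ? → (2,5) = 510 − 426 = 84.
Using column 2: 116 + 98 + 82 + 124 + ? → (3,2) = 510 − 420 = 90.
Column 5 must total 510; the given cells sum to 384, so (3,5) = 126.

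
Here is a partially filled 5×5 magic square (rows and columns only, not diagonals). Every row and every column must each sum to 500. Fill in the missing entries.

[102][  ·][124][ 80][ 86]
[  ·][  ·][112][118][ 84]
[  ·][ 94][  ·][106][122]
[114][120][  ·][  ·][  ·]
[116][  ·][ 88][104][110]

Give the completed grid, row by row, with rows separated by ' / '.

102 108 124 80 86 / 90 96 112 118 84 / 78 94 100 106 122 / 114 120 76 92 98 / 116 82 88 104 110

Row 1 must total 500; the given cells sum to 392, so (1,2) = 108.
Using row 5: 116 + 88 + 104 + 110 + ? → (5,2) = 500 − 418 = 82.
Column 2 must total 500; the given cells sum to 404, so (2,2) = 96.
Column 4 must total 500; the given cells sum to 408, so (4,4) = 92.
Column 5 must total 500; the given cells sum to 402, so (4,5) = 98.
Using row 2: 96 + 112 + 118 + 84 + ? → (2,1) = 500 − 410 = 90.
Row 4 needs 500; the known cells sum to 424, so (4,3) = 76.
Using column 1: 102 + 90 + 114 + 116 + ? → (3,1) = 500 − 422 = 78.
Using column 3: 124 + 112 + 76 + 88 + ? → (3,3) = 500 − 400 = 100.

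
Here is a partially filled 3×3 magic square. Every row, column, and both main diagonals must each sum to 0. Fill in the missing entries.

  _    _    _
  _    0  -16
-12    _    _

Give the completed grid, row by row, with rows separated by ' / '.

-4 -8 12 / 16 0 -16 / -12 8 4

Row 2: 0 + (-16) + ? = 0, so (2,1) = 16.
Column 1 must total 0; the given cells sum to 4, so (1,1) = -4.
From main diagonal, 0 − (-4 + 0) gives (3,3) = 4.
Anti-diagonal needs 0; the known cells sum to -12, so (1,3) = 12.
Using row 1: -4 + 12 + ? → (1,2) = 0 − 8 = -8.
Row 3 needs 0; the known cells sum to -8, so (3,2) = 8.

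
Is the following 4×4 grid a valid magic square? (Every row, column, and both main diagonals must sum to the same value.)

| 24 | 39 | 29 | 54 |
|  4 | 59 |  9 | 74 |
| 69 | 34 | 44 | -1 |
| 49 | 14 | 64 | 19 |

Row 1: 24 + 39 + 29 + 54 = 146.
Row 2: 4 + 59 + 9 + 74 = 146.
Row 3: 69 + 34 + 44 + (-1) = 146.
Row 4: 49 + 14 + 64 + 19 = 146.
Column 1: 24 + 4 + 69 + 49 = 146.
Column 2: 39 + 59 + 34 + 14 = 146.
Column 3: 29 + 9 + 44 + 64 = 146.
Column 4: 54 + 74 + (-1) + 19 = 146.
Main diagonal: 24 + 59 + 44 + 19 = 146.
Anti-diagonal: 54 + 9 + 34 + 49 = 146.
All lines sum to 146.

Yes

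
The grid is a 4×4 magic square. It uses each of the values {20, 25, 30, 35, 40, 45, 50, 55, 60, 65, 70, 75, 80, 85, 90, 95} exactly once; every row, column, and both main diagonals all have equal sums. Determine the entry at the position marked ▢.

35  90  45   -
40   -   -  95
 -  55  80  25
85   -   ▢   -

The 16 entries sum to 920, so each line sums to 920/4 = 230.
The remaining cell in row 1 is (1,4) = 230 − 170 = 60.
The remaining cell in row 3 is (3,1) = 230 − 160 = 70.
Column 4: 60 + 95 + 25 + ? = 230, so (4,4) = 50.
Main diagonal: 35 + 80 + 50 + ? = 230, so (2,2) = 65.
From anti-diagonal, 230 − (60 + 55 + 85) gives (2,3) = 30.
Column 2 must total 230; the given cells sum to 210, so (4,2) = 20.
The remaining cell in column 3 is (4,3) = 230 − 155 = 75.

75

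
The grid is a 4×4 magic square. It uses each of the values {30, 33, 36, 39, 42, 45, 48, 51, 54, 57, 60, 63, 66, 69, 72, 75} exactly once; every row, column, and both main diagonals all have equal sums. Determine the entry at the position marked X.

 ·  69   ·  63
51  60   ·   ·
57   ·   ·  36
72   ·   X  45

The 16 entries sum to 840, so each line sums to 840/4 = 210.
Column 1: 51 + 57 + 72 + ? = 210, so (1,1) = 30.
Column 4: 63 + 36 + 45 + ? = 210, so (2,4) = 66.
The remaining cell in main diagonal is (3,3) = 210 − 135 = 75.
Row 1 must total 210; the given cells sum to 162, so (1,3) = 48.
The remaining cell in row 2 is (2,3) = 210 − 177 = 33.
Row 3 must total 210; the given cells sum to 168, so (3,2) = 42.
Column 2 needs 210; the known cells sum to 171, so (4,2) = 39.
Column 3 must total 210; the given cells sum to 156, so (4,3) = 54.

54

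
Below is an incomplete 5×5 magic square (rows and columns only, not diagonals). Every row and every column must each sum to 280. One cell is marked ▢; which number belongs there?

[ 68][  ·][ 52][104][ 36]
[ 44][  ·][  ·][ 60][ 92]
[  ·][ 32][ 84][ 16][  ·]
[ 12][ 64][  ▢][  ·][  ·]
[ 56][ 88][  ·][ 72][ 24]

Using row 1: 68 + 52 + 104 + 36 + ? → (1,2) = 280 − 260 = 20.
Row 5 needs 280; the known cells sum to 240, so (5,3) = 40.
Column 1 needs 280; the known cells sum to 180, so (3,1) = 100.
The remaining cell in column 2 is (2,2) = 280 − 204 = 76.
Column 4 needs 280; the known cells sum to 252, so (4,4) = 28.
Row 2 needs 280; the known cells sum to 272, so (2,3) = 8.
Row 3 must total 280; the given cells sum to 232, so (3,5) = 48.
Column 3 must total 280; the given cells sum to 184, so (4,3) = 96.

96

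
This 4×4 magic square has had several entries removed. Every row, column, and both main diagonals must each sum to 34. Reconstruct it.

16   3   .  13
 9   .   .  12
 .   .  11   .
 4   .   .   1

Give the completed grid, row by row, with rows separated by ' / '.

16 3 2 13 / 9 6 7 12 / 5 10 11 8 / 4 15 14 1

From row 1, 34 − (16 + 3 + 13) gives (1,3) = 2.
The remaining cell in column 1 is (3,1) = 34 − 29 = 5.
From column 4, 34 − (13 + 12 + 1) gives (3,4) = 8.
Using main diagonal: 16 + 11 + 1 + ? → (2,2) = 34 − 28 = 6.
The remaining cell in row 2 is (2,3) = 34 − 27 = 7.
The remaining cell in row 3 is (3,2) = 34 − 24 = 10.
Column 2 needs 34; the known cells sum to 19, so (4,2) = 15.
Column 3 needs 34; the known cells sum to 20, so (4,3) = 14.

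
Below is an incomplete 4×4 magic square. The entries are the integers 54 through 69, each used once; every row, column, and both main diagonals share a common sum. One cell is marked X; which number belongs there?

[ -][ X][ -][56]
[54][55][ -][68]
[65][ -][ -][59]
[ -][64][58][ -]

The entries are 54 through 69, which sum to 984, so each line sums to 984/4 = 246.
Row 2 needs 246; the known cells sum to 177, so (2,3) = 69.
The remaining cell in column 4 is (4,4) = 246 − 183 = 63.
Using row 4: 64 + 58 + 63 + ? → (4,1) = 246 − 185 = 61.
Using column 1: 54 + 65 + 61 + ? → (1,1) = 246 − 180 = 66.
Main diagonal needs 246; the known cells sum to 184, so (3,3) = 62.
Anti-diagonal must total 246; the given cells sum to 186, so (3,2) = 60.
Column 2 needs 246; the known cells sum to 179, so (1,2) = 67.

67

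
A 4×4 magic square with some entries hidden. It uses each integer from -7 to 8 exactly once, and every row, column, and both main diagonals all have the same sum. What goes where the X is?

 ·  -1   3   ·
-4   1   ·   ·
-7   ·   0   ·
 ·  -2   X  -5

The entries are -7 through 8, which sum to 8, so each line sums to 8/4 = 2.
Column 2: -1 + 1 + (-2) + ? = 2, so (3,2) = 4.
The remaining cell in main diagonal is (1,1) = 2 − (-4) = 6.
Row 1 needs 2; the known cells sum to 8, so (1,4) = -6.
The remaining cell in row 3 is (3,4) = 2 − (-3) = 5.
Using column 1: 6 + (-4) + (-7) + ? → (4,1) = 2 − (-5) = 7.
Column 4: -6 + 5 + (-5) + ? = 2, so (2,4) = 8.
Anti-diagonal needs 2; the known cells sum to 5, so (2,3) = -3.
Using row 4: 7 + (-2) + (-5) + ? → (4,3) = 2 − 0 = 2.

2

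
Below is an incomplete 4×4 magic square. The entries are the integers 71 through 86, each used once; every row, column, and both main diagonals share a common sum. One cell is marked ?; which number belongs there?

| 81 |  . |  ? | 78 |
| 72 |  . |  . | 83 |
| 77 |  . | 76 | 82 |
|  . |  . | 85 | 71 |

80

The entries are 71 through 86, which sum to 1256, so each line sums to 1256/4 = 314.
Row 3: 77 + 76 + 82 + ? = 314, so (3,2) = 79.
Column 1 must total 314; the given cells sum to 230, so (4,1) = 84.
Using main diagonal: 81 + 76 + 71 + ? → (2,2) = 314 − 228 = 86.
Anti-diagonal must total 314; the given cells sum to 241, so (2,3) = 73.
Using row 4: 84 + 85 + 71 + ? → (4,2) = 314 − 240 = 74.
From column 2, 314 − (86 + 79 + 74) gives (1,2) = 75.
Column 3 must total 314; the given cells sum to 234, so (1,3) = 80.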